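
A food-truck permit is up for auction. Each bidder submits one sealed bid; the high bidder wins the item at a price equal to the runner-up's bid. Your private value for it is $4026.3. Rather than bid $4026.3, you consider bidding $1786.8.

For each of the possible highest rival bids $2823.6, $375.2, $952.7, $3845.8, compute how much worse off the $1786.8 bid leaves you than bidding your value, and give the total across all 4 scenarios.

$1383.2

The deviation costs you only when the competing bid falls strictly between $1786.8 and $4026.3; elsewhere both bids give the same outcome.
$2823.6: truthful payoff $1202.7, deviation payoff $0 → loss $1202.7.
$375.2: outcomes coincide → loss $0.
$952.7: outcomes coincide → loss $0.
$3845.8: truthful payoff $180.5, deviation payoff $0 → loss $180.5.
Total loss = $1202.7 + $180.5 = $1383.2.
In a second-price auction your bid sets only whether you win, not what you pay, so bidding your true value is weakly dominant.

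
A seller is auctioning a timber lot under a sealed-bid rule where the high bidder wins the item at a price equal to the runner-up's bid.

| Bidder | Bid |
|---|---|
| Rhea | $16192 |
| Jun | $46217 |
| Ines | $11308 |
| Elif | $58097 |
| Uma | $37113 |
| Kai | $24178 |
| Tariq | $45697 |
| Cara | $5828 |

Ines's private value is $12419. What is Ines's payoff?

$0

Highest bid: Elif at $58097, so Elif wins.
Second-highest bid: Jun at $46217 — that is the price the winner pays.
Ines did not win, so Ines pays nothing and receives nothing: payoff $0.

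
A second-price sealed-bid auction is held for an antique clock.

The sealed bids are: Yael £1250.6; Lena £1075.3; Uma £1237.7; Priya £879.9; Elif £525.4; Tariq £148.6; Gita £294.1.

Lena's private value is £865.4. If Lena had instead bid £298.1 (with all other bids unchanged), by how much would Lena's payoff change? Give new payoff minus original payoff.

The highest bid among the other bidders is £1250.6; Lena's bid doesn't change that.
Original bid £1075.3: Lena is not highest (top rival bid is £1250.6); payoff £0.
Alternative bid £298.1: Lena is not highest (top rival bid is £1250.6); payoff £0.
Change in payoff = £0 − (£0) = £0.

£0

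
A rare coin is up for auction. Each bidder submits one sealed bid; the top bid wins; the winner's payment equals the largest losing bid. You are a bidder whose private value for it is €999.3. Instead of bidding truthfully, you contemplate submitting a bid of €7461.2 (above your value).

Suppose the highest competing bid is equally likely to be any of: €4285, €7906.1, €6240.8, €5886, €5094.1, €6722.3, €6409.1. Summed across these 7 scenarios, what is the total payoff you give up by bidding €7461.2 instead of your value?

€28641.5

The deviation costs you only when the competing bid falls strictly between €999.3 and €7461.2; elsewhere both bids give the same outcome.
€4285: truthful payoff €0, deviation payoff −€3285.7 → loss €3285.7.
€7906.1: outcomes coincide → loss €0.
€6240.8: truthful payoff €0, deviation payoff −€5241.5 → loss €5241.5.
€5886: truthful payoff €0, deviation payoff −€4886.7 → loss €4886.7.
€5094.1: truthful payoff €0, deviation payoff −€4094.8 → loss €4094.8.
€6722.3: truthful payoff €0, deviation payoff −€5723 → loss €5723.
€6409.1: truthful payoff €0, deviation payoff −€5409.8 → loss €5409.8.
Total loss = €3285.7 + €5241.5 + €4886.7 + €4094.8 + €5723 + €5409.8 = €28641.5.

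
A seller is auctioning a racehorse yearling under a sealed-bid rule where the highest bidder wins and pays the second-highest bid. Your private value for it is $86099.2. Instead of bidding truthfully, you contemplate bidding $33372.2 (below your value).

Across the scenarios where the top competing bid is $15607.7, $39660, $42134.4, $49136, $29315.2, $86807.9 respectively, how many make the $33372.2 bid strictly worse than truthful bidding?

The deviation hurts exactly when the highest competing bid lies strictly between $33372.2 and $86099.2 — underbidding then forfeits a profitable win.
$15607.7: below both → same outcome either way.
$39660: inside the interval → strictly worse (loss $46439.2).
$42134.4: inside the interval → strictly worse (loss $43964.8).
$49136: inside the interval → strictly worse (loss $36963.2).
$29315.2: below both → same outcome either way.
$86807.9: above both → same outcome either way.
Count: 3.

3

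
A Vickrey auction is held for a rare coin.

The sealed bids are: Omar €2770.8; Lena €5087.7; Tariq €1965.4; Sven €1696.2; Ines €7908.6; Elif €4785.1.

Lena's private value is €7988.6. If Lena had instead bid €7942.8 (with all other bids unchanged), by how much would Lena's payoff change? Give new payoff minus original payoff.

The highest bid among the other bidders is €7908.6; Lena's bid doesn't change that.
Original bid €5087.7: Lena is not highest (top rival bid is €7908.6); payoff €0.
Alternative bid €7942.8: Lena is highest, pays the top rival bid €7908.6; payoff €7988.6 − €7908.6 = €80.
Change in payoff = €80 − (€0) = €80.

€80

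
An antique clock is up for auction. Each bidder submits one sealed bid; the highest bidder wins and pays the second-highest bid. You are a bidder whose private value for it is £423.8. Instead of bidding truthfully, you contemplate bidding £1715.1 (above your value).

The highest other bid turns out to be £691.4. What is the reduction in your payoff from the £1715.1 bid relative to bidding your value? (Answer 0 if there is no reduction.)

£267.6

Bidding your value £423.8: you lose (since £423.8 < £691.4). Payoff £0.
Bidding £1715.1: you win and pay £691.4. Payoff £423.8 − £691.4 = −£267.6.
The competing bid £691.4 lies between your value and your inflated bid, so overbidding wins an item priced above your value.
Loss from deviating = £0 − (−£267.6) = £267.6.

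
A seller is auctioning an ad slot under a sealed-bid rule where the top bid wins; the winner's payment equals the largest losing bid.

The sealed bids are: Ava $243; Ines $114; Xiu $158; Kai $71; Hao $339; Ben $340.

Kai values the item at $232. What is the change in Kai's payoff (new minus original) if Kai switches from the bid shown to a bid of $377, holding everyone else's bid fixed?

−$108

The highest bid among the other bidders is $340; Kai's bid doesn't change that.
Original bid $71: Kai is not highest (top rival bid is $340); payoff $0.
Alternative bid $377: Kai is highest, pays the top rival bid $340; payoff $232 − $340 = −$108.
Change in payoff = −$108 − ($0) = −$108.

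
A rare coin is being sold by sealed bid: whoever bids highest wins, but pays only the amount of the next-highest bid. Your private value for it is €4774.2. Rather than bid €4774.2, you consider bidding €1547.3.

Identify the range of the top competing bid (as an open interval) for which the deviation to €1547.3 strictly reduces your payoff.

(€1547.3, €4774.2)

If the competing bid is below €1547.3, both bids win at the same price — no difference.
If it is above €4774.2, both bids lose — no difference.
If it lies strictly between €1547.3 and €4774.2, bidding your value wins at a price below your value (positive payoff) while bidding €1547.3 loses (payoff 0).
So the deviation strictly hurts on the open interval (€1547.3, €4774.2).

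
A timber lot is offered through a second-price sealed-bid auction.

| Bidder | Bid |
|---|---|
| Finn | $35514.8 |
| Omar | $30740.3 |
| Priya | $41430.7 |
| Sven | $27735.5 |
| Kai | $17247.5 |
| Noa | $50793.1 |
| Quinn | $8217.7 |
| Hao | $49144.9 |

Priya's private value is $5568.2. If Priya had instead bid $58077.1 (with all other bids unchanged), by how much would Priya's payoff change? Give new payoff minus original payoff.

The highest bid among the other bidders is $50793.1; Priya's bid doesn't change that.
Original bid $41430.7: Priya is not highest (top rival bid is $50793.1); payoff $0.
Alternative bid $58077.1: Priya is highest, pays the top rival bid $50793.1; payoff $5568.2 − $50793.1 = −$45224.9.
Change in payoff = −$45224.9 − ($0) = −$45224.9.

−$45224.9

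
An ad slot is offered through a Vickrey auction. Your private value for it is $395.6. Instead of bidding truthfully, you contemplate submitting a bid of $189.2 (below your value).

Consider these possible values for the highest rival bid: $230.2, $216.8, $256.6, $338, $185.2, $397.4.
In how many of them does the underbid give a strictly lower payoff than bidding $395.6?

The deviation hurts exactly when the highest competing bid lies strictly between $189.2 and $395.6 — underbidding then forfeits a profitable win.
$230.2: inside the interval → strictly worse (loss $165.4).
$216.8: inside the interval → strictly worse (loss $178.8).
$256.6: inside the interval → strictly worse (loss $139).
$338: inside the interval → strictly worse (loss $57.6).
$185.2: below both → same outcome either way.
$397.4: above both → same outcome either way.
Count: 4.

4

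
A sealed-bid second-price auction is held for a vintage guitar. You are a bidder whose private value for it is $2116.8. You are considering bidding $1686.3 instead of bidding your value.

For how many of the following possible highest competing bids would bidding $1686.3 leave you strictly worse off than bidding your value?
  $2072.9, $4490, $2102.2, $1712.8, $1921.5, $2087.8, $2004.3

6

The deviation hurts exactly when the highest competing bid lies strictly between $1686.3 and $2116.8 — underbidding then forfeits a profitable win.
$2072.9: inside the interval → strictly worse (loss $43.9).
$4490: above both → same outcome either way.
$2102.2: inside the interval → strictly worse (loss $14.6).
$1712.8: inside the interval → strictly worse (loss $404).
$1921.5: inside the interval → strictly worse (loss $195.3).
$2087.8: inside the interval → strictly worse (loss $29).
$2004.3: inside the interval → strictly worse (loss $112.5).
Count: 6.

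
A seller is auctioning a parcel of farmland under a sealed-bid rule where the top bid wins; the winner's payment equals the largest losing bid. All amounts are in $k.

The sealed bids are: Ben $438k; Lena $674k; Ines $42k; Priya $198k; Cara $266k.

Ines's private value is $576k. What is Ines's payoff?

$0k

Highest bid: Lena at $674k, so Lena wins.
Second-highest bid: Ben at $438k — that is the price the winner pays.
Ines did not win, so Ines pays nothing and receives nothing: payoff $0k.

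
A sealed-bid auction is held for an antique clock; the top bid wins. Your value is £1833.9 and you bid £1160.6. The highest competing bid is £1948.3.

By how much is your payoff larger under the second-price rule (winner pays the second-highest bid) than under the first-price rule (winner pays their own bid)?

£0

Your bid £1160.6 is below £1948.3, so you lose under either rule.
Payoff is £0 in both cases; difference = £0.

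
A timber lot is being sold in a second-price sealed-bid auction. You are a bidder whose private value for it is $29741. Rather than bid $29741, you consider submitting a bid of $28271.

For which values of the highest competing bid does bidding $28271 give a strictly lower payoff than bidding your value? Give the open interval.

($28271, $29741)

If the competing bid is below $28271, both bids win at the same price — no difference.
If it is above $29741, both bids lose — no difference.
If it lies strictly between $28271 and $29741, bidding your value wins at a price below your value (positive payoff) while bidding $28271 loses (payoff 0).
So the deviation strictly hurts on the open interval ($28271, $29741).
In a second-price auction your bid sets only whether you win, not what you pay, so bidding your true value is weakly dominant.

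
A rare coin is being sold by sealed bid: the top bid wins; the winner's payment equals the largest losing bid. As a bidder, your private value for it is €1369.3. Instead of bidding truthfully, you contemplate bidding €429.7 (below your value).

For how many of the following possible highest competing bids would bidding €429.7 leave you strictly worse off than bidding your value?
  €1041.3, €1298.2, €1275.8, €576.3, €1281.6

The deviation hurts exactly when the highest competing bid lies strictly between €429.7 and €1369.3 — underbidding then forfeits a profitable win.
€1041.3: inside the interval → strictly worse (loss €328).
€1298.2: inside the interval → strictly worse (loss €71.1).
€1275.8: inside the interval → strictly worse (loss €93.5).
€576.3: inside the interval → strictly worse (loss €793).
€1281.6: inside the interval → strictly worse (loss €87.7).
Count: 5.

5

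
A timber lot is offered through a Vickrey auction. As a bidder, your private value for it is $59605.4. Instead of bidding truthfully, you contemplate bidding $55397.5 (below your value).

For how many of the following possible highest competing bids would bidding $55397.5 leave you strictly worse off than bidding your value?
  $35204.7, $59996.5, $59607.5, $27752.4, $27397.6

0

The deviation hurts exactly when the highest competing bid lies strictly between $55397.5 and $59605.4 — underbidding then forfeits a profitable win.
$35204.7: below both → same outcome either way.
$59996.5: above both → same outcome either way.
$59607.5: above both → same outcome either way.
$27752.4: below both → same outcome either way.
$27397.6: below both → same outcome either way.
Count: 0.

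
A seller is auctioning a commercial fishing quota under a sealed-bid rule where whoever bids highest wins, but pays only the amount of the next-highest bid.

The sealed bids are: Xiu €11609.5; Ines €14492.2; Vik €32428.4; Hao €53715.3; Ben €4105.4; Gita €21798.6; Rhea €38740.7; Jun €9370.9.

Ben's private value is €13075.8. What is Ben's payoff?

Highest bid: Hao at €53715.3, so Hao wins.
Second-highest bid: Rhea at €38740.7 — that is the price the winner pays.
Ben did not win, so Ben pays nothing and receives nothing: payoff €0.

€0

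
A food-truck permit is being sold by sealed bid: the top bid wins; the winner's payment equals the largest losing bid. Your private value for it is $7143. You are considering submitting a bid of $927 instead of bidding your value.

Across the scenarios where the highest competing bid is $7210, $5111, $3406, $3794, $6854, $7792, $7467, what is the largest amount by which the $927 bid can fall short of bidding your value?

$7210: same outcome either way → loss $0.
$5111: truthful gives $2032, deviation gives $0 → loss $2032.
$3406: truthful gives $3737, deviation gives $0 → loss $3737.
$3794: truthful gives $3349, deviation gives $0 → loss $3349.
$6854: truthful gives $289, deviation gives $0 → loss $289.
$7792: same outcome either way → loss $0.
$7467: same outcome either way → loss $0.
Maximum loss: $3737.

$3737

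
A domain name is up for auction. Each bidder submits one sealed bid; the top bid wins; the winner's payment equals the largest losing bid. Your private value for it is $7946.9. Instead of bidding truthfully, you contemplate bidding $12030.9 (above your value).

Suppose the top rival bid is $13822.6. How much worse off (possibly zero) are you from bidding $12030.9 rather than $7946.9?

$0

Bidding your value $7946.9: you lose (since $7946.9 < $13822.6). Payoff $0.
Bidding $12030.9: you lose. Payoff $0.
Difference = $0 − $0 = $0; both bids lead to the same outcome because the competing bid is above both your value and your alternative bid.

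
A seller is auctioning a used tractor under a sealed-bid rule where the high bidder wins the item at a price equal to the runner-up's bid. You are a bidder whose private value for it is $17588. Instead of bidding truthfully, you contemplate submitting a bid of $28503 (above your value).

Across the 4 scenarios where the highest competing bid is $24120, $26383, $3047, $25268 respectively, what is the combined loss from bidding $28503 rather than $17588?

The deviation costs you only when the competing bid falls strictly between $17588 and $28503; elsewhere both bids give the same outcome.
$24120: truthful payoff $0, deviation payoff −$6532 → loss $6532.
$26383: truthful payoff $0, deviation payoff −$8795 → loss $8795.
$3047: outcomes coincide → loss $0.
$25268: truthful payoff $0, deviation payoff −$7680 → loss $7680.
Total loss = $6532 + $8795 + $7680 = $23007.

$23007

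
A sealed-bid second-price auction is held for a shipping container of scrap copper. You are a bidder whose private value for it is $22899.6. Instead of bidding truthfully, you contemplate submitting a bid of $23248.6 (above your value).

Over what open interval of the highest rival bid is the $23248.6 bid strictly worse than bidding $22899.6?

If the competing bid is below $22899.6, both bids win at the same price — no difference.
If it is above $23248.6, both bids lose — no difference.
If it lies strictly between $22899.6 and $23248.6, bidding your value loses (payoff 0) while bidding $23248.6 wins at a price above your value (payoff negative).
So the deviation strictly hurts on the open interval ($22899.6, $23248.6).
Truthful bidding weakly dominates here: raising your bid can only win items priced above your value, and lowering it can only forfeit items priced below.

($22899.6, $23248.6)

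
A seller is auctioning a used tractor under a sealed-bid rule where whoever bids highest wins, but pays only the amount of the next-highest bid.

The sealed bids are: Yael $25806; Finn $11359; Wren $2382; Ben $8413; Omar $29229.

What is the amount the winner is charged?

Highest bid: Omar at $29229, so Omar wins.
Second-highest bid: Yael at $25806 — that is the price the winner pays.

$25806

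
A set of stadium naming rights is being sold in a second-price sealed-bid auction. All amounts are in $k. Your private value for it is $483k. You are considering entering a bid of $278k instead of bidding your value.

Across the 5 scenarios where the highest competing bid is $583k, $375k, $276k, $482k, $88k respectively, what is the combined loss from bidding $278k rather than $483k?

The deviation costs you only when the competing bid falls strictly between $278k and $483k; elsewhere both bids give the same outcome.
$583k: outcomes coincide → loss $0k.
$375k: truthful payoff $108k, deviation payoff $0k → loss $108k.
$276k: outcomes coincide → loss $0k.
$482k: truthful payoff $1k, deviation payoff $0k → loss $1k.
$88k: outcomes coincide → loss $0k.
Total loss = $108k + $1k = $109k.

$109k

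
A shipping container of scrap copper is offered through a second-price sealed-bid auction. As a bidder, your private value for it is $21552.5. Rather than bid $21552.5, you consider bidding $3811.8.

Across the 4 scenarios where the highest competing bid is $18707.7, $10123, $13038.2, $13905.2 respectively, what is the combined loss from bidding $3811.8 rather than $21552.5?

The deviation costs you only when the competing bid falls strictly between $3811.8 and $21552.5; elsewhere both bids give the same outcome.
$18707.7: truthful payoff $2844.8, deviation payoff $0 → loss $2844.8.
$10123: truthful payoff $11429.5, deviation payoff $0 → loss $11429.5.
$13038.2: truthful payoff $8514.3, deviation payoff $0 → loss $8514.3.
$13905.2: truthful payoff $7647.3, deviation payoff $0 → loss $7647.3.
Total loss = $2844.8 + $11429.5 + $8514.3 + $7647.3 = $30435.9.

$30435.9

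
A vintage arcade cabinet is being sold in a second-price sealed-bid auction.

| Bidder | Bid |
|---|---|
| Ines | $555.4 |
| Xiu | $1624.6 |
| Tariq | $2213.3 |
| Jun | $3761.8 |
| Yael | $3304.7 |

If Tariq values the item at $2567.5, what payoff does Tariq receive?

$0

Highest bid: Jun at $3761.8, so Jun wins.
Second-highest bid: Yael at $3304.7 — that is the price the winner pays.
Tariq did not win, so Tariq pays nothing and receives nothing: payoff $0.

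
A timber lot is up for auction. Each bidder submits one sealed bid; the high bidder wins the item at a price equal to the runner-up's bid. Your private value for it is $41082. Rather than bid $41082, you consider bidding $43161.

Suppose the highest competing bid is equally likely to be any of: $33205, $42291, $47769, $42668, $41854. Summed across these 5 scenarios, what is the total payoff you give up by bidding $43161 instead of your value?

The deviation costs you only when the competing bid falls strictly between $41082 and $43161; elsewhere both bids give the same outcome.
$33205: outcomes coincide → loss $0.
$42291: truthful payoff $0, deviation payoff −$1209 → loss $1209.
$47769: outcomes coincide → loss $0.
$42668: truthful payoff $0, deviation payoff −$1586 → loss $1586.
$41854: truthful payoff $0, deviation payoff −$772 → loss $772.
Total loss = $1209 + $1586 + $772 = $3567.

$3567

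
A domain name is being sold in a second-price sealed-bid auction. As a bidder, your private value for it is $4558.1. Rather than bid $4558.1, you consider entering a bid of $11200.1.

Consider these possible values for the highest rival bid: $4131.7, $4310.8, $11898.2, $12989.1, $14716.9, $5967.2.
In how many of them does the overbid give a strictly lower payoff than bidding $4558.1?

1

The deviation hurts exactly when the highest competing bid lies strictly between $4558.1 and $11200.1 — overbidding then wins at a price above your value.
$4131.7: below both → same outcome either way.
$4310.8: below both → same outcome either way.
$11898.2: above both → same outcome either way.
$12989.1: above both → same outcome either way.
$14716.9: above both → same outcome either way.
$5967.2: inside the interval → strictly worse (loss $1409.1).
Count: 1.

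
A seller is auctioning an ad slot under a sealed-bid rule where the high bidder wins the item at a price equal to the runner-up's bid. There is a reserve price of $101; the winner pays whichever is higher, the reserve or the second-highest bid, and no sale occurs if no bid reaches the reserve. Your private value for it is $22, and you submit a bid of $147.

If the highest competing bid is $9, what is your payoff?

−$79

Your bid $147 is the highest and exceeds the reserve.
Price = max(second-highest bid, reserve) = max($9, $101) = $101.
Payoff = $22 − $101 = −$79.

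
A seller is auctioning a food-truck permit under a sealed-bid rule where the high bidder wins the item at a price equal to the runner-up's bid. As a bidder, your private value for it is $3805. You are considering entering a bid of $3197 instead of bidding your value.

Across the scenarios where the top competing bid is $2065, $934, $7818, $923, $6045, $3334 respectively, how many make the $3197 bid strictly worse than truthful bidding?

The deviation hurts exactly when the highest competing bid lies strictly between $3197 and $3805 — underbidding then forfeits a profitable win.
$2065: below both → same outcome either way.
$934: below both → same outcome either way.
$7818: above both → same outcome either way.
$923: below both → same outcome either way.
$6045: above both → same outcome either way.
$3334: inside the interval → strictly worse (loss $471).
Count: 1.

1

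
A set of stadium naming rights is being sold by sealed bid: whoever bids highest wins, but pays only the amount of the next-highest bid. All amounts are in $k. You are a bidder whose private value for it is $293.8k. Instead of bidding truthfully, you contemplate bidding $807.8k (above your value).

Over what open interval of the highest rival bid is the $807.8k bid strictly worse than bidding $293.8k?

($293.8k, $807.8k)

If the competing bid is below $293.8k, both bids win at the same price — no difference.
If it is above $807.8k, both bids lose — no difference.
If it lies strictly between $293.8k and $807.8k, bidding your value loses (payoff 0) while bidding $807.8k wins at a price above your value (payoff negative).
So the deviation strictly hurts on the open interval ($293.8k, $807.8k).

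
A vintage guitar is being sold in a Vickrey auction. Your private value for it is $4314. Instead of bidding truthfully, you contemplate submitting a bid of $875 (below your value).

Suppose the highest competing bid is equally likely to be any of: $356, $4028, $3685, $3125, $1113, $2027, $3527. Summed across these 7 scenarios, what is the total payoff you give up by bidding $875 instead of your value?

The deviation costs you only when the competing bid falls strictly between $875 and $4314; elsewhere both bids give the same outcome.
$356: outcomes coincide → loss $0.
$4028: truthful payoff $286, deviation payoff $0 → loss $286.
$3685: truthful payoff $629, deviation payoff $0 → loss $629.
$3125: truthful payoff $1189, deviation payoff $0 → loss $1189.
$1113: truthful payoff $3201, deviation payoff $0 → loss $3201.
$2027: truthful payoff $2287, deviation payoff $0 → loss $2287.
$3527: truthful payoff $787, deviation payoff $0 → loss $787.
Total loss = $286 + $629 + $1189 + $3201 + $2287 + $787 = $8379.

$8379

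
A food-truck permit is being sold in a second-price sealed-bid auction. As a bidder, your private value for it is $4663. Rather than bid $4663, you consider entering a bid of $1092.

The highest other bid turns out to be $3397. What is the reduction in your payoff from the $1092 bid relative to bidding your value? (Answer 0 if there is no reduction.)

$1266

Bidding your value $4663: you win (since $4663 > $3397) and pay $3397. Payoff $1266.
Bidding $1092: you lose. Payoff $0.
The competing bid $3397 lies between your shaded bid and your value, so underbidding forfeits an item you could have won at a profitable price.
Loss from deviating = $1266 − ($0) = $1266.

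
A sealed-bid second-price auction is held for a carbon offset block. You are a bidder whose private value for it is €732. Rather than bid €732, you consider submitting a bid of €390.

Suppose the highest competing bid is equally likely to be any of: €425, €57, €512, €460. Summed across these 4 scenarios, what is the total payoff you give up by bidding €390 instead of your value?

The deviation costs you only when the competing bid falls strictly between €390 and €732; elsewhere both bids give the same outcome.
€425: truthful payoff €307, deviation payoff €0 → loss €307.
€57: outcomes coincide → loss €0.
€512: truthful payoff €220, deviation payoff €0 → loss €220.
€460: truthful payoff €272, deviation payoff €0 → loss €272.
Total loss = €307 + €220 + €272 = €799.

€799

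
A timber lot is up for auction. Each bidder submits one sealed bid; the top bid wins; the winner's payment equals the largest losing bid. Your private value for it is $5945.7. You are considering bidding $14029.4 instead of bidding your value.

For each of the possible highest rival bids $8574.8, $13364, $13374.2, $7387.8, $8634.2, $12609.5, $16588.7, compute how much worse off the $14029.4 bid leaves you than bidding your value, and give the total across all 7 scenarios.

The deviation costs you only when the competing bid falls strictly between $5945.7 and $14029.4; elsewhere both bids give the same outcome.
$8574.8: truthful payoff $0, deviation payoff −$2629.1 → loss $2629.1.
$13364: truthful payoff $0, deviation payoff −$7418.3 → loss $7418.3.
$13374.2: truthful payoff $0, deviation payoff −$7428.5 → loss $7428.5.
$7387.8: truthful payoff $0, deviation payoff −$1442.1 → loss $1442.1.
$8634.2: truthful payoff $0, deviation payoff −$2688.5 → loss $2688.5.
$12609.5: truthful payoff $0, deviation payoff −$6663.8 → loss $6663.8.
$16588.7: outcomes coincide → loss $0.
Total loss = $2629.1 + $7418.3 + $7428.5 + $1442.1 + $2688.5 + $6663.8 = $28270.3.
Because the price is fixed by the runner-up's bid, deviating from your value can only change a good outcome into a bad one — never the reverse.

$28270.3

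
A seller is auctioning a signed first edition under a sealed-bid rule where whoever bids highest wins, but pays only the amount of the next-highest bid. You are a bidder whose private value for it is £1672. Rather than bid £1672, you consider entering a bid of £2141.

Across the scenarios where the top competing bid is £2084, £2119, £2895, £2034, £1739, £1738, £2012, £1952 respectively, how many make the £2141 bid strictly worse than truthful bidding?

The deviation hurts exactly when the highest competing bid lies strictly between £1672 and £2141 — overbidding then wins at a price above your value.
£2084: inside the interval → strictly worse (loss £412).
£2119: inside the interval → strictly worse (loss £447).
£2895: above both → same outcome either way.
£2034: inside the interval → strictly worse (loss £362).
£1739: inside the interval → strictly worse (loss £67).
£1738: inside the interval → strictly worse (loss £66).
£2012: inside the interval → strictly worse (loss £340).
£1952: inside the interval → strictly worse (loss £280).
Count: 7.

7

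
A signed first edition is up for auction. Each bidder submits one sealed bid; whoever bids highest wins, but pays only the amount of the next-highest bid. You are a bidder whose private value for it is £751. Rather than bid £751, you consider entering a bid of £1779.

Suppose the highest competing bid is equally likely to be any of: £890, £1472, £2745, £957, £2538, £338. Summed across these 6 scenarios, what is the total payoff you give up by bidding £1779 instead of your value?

£1066

The deviation costs you only when the competing bid falls strictly between £751 and £1779; elsewhere both bids give the same outcome.
£890: truthful payoff £0, deviation payoff −£139 → loss £139.
£1472: truthful payoff £0, deviation payoff −£721 → loss £721.
£2745: outcomes coincide → loss £0.
£957: truthful payoff £0, deviation payoff −£206 → loss £206.
£2538: outcomes coincide → loss £0.
£338: outcomes coincide → loss £0.
Total loss = £139 + £721 + £206 = £1066.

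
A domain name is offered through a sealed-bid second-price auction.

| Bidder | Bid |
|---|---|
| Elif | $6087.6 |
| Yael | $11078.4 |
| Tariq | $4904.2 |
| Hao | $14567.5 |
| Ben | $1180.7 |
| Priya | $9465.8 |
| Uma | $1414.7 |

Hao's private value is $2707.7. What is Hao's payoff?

−$8370.7

Highest bid: Hao at $14567.5, so Hao wins.
Second-highest bid: Yael at $11078.4 — that is the price the winner pays.
Hao's payoff = value − price = $2707.7 − $11078.4 = −$8370.7.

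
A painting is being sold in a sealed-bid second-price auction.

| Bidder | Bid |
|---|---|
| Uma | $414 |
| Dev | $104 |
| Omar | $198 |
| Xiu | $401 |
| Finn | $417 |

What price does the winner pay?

Highest bid: Finn at $417, so Finn wins.
Second-highest bid: Uma at $414 — that is the price the winner pays.

$414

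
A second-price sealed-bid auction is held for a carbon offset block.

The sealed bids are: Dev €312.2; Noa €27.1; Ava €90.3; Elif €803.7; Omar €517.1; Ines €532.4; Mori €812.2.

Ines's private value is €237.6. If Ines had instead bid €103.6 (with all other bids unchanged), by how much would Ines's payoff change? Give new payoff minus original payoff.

€0

The highest bid among the other bidders is €812.2; Ines's bid doesn't change that.
Original bid €532.4: Ines is not highest (top rival bid is €812.2); payoff €0.
Alternative bid €103.6: Ines is not highest (top rival bid is €812.2); payoff €0.
Change in payoff = €0 − (€0) = €0.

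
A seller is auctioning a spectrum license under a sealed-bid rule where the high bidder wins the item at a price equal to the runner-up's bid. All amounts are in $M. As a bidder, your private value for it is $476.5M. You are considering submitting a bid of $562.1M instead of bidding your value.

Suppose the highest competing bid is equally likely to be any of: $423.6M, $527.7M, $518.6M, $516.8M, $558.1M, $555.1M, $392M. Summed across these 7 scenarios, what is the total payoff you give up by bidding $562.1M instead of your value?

The deviation costs you only when the competing bid falls strictly between $476.5M and $562.1M; elsewhere both bids give the same outcome.
$423.6M: outcomes coincide → loss $0M.
$527.7M: truthful payoff $0M, deviation payoff −$51.2M → loss $51.2M.
$518.6M: truthful payoff $0M, deviation payoff −$42.1M → loss $42.1M.
$516.8M: truthful payoff $0M, deviation payoff −$40.3M → loss $40.3M.
$558.1M: truthful payoff $0M, deviation payoff −$81.6M → loss $81.6M.
$555.1M: truthful payoff $0M, deviation payoff −$78.6M → loss $78.6M.
$392M: outcomes coincide → loss $0M.
Total loss = $51.2M + $42.1M + $40.3M + $81.6M + $78.6M = $293.8M.

$293.8M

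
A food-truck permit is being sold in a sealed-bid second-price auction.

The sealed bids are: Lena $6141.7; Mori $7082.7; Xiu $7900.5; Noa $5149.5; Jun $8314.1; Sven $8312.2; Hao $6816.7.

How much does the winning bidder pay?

Highest bid: Jun at $8314.1, so Jun wins.
Second-highest bid: Sven at $8312.2 — that is the price the winner pays.

$8312.2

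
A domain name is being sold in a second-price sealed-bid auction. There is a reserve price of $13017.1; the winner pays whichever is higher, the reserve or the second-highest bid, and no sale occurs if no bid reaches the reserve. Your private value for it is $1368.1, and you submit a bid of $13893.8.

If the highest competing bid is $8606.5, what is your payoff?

Your bid $13893.8 is the highest and exceeds the reserve.
Price = max(second-highest bid, reserve) = max($8606.5, $13017.1) = $13017.1.
Payoff = $1368.1 − $13017.1 = −$11649.

−$11649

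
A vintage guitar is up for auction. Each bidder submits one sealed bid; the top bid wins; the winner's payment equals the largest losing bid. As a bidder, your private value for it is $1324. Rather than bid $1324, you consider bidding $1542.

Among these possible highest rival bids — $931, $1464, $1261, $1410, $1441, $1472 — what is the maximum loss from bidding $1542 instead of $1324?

$148

$931: same outcome either way → loss $0.
$1464: truthful gives $0, deviation gives −$140 → loss $140.
$1261: same outcome either way → loss $0.
$1410: truthful gives $0, deviation gives −$86 → loss $86.
$1441: truthful gives $0, deviation gives −$117 → loss $117.
$1472: truthful gives $0, deviation gives −$148 → loss $148.
Maximum loss: $148.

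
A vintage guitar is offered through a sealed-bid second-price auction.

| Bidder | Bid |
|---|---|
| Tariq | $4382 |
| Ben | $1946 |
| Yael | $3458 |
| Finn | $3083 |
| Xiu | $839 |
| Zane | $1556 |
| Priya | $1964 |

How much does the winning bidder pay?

Highest bid: Tariq at $4382, so Tariq wins.
Second-highest bid: Yael at $3458 — that is the price the winner pays.

$3458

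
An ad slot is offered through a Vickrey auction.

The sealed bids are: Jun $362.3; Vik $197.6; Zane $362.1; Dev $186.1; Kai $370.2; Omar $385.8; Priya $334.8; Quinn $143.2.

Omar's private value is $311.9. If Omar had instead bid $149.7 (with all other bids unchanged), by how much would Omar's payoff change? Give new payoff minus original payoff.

The highest bid among the other bidders is $370.2; Omar's bid doesn't change that.
Original bid $385.8: Omar is highest, pays the top rival bid $370.2; payoff $311.9 − $370.2 = −$58.3.
Alternative bid $149.7: Omar is not highest (top rival bid is $370.2); payoff $0.
Change in payoff = $0 − (−$58.3) = $58.3.

$58.3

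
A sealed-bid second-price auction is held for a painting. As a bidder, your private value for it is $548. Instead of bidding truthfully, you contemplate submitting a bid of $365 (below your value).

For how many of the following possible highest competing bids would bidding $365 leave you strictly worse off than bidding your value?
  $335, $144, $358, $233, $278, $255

0

The deviation hurts exactly when the highest competing bid lies strictly between $365 and $548 — underbidding then forfeits a profitable win.
$335: below both → same outcome either way.
$144: below both → same outcome either way.
$358: below both → same outcome either way.
$233: below both → same outcome either way.
$278: below both → same outcome either way.
$255: below both → same outcome either way.
Count: 0.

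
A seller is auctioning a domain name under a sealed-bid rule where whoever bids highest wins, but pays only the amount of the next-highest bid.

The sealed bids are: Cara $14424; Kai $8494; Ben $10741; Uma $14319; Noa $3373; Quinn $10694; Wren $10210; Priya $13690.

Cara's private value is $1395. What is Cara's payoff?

Highest bid: Cara at $14424, so Cara wins.
Second-highest bid: Uma at $14319 — that is the price the winner pays.
Cara's payoff = value − price = $1395 − $14319 = −$12924.

−$12924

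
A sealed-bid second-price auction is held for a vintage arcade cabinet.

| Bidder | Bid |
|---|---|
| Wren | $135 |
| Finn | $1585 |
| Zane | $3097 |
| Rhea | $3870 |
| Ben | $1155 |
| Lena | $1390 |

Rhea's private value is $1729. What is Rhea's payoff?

Highest bid: Rhea at $3870, so Rhea wins.
Second-highest bid: Zane at $3097 — that is the price the winner pays.
Rhea's payoff = value − price = $1729 − $3097 = −$1368.

−$1368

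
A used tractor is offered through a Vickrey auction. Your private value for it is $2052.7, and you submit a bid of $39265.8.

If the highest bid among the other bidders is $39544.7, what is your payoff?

$0

Your bid $39265.8 is below the highest competing bid $39544.7, so you lose.
A losing bidder pays nothing and receives nothing: payoff = $0.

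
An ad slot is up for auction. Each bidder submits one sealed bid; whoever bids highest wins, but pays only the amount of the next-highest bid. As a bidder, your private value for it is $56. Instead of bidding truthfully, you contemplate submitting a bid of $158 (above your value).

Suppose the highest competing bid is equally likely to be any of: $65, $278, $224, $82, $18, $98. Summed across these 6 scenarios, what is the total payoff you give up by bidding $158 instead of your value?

The deviation costs you only when the competing bid falls strictly between $56 and $158; elsewhere both bids give the same outcome.
$65: truthful payoff $0, deviation payoff −$9 → loss $9.
$278: outcomes coincide → loss $0.
$224: outcomes coincide → loss $0.
$82: truthful payoff $0, deviation payoff −$26 → loss $26.
$18: outcomes coincide → loss $0.
$98: truthful payoff $0, deviation payoff −$42 → loss $42.
Total loss = $9 + $26 + $42 = $77.
Truthful bidding weakly dominates here: raising your bid can only win items priced above your value, and lowering it can only forfeit items priced below.

$77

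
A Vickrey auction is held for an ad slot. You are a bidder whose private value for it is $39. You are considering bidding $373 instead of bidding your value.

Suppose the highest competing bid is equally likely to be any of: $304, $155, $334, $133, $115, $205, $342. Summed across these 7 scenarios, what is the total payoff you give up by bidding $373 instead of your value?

$1315

The deviation costs you only when the competing bid falls strictly between $39 and $373; elsewhere both bids give the same outcome.
$304: truthful payoff $0, deviation payoff −$265 → loss $265.
$155: truthful payoff $0, deviation payoff −$116 → loss $116.
$334: truthful payoff $0, deviation payoff −$295 → loss $295.
$133: truthful payoff $0, deviation payoff −$94 → loss $94.
$115: truthful payoff $0, deviation payoff −$76 → loss $76.
$205: truthful payoff $0, deviation payoff −$166 → loss $166.
$342: truthful payoff $0, deviation payoff −$303 → loss $303.
Total loss = $265 + $116 + $295 + $94 + $76 + $166 + $303 = $1315.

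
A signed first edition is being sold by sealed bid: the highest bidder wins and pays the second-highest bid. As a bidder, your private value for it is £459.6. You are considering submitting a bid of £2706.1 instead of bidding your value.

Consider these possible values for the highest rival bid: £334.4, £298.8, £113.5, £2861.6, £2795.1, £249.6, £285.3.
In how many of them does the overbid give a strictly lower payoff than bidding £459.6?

0

The deviation hurts exactly when the highest competing bid lies strictly between £459.6 and £2706.1 — overbidding then wins at a price above your value.
£334.4: below both → same outcome either way.
£298.8: below both → same outcome either way.
£113.5: below both → same outcome either way.
£2861.6: above both → same outcome either way.
£2795.1: above both → same outcome either way.
£249.6: below both → same outcome either way.
£285.3: below both → same outcome either way.
Count: 0.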